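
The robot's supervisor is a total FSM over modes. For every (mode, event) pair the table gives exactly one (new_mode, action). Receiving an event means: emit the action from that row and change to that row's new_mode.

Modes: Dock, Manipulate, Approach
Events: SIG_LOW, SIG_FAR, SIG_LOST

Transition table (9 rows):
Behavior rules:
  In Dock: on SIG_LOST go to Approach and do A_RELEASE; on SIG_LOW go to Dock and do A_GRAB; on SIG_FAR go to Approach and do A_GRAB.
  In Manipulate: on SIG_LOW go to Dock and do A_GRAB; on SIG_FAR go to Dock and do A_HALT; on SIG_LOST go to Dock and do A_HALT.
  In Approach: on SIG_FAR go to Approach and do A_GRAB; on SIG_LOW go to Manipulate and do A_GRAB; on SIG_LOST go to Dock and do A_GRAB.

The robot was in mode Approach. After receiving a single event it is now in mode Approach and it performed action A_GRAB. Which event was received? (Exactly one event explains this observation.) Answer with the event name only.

try SIG_LOW: (Approach, SIG_LOW) → (Manipulate, A_GRAB)
try SIG_FAR: (Approach, SIG_FAR) → (Approach, A_GRAB)  ← matches
try SIG_LOST: (Approach, SIG_LOST) → (Dock, A_GRAB)

SIG_FAR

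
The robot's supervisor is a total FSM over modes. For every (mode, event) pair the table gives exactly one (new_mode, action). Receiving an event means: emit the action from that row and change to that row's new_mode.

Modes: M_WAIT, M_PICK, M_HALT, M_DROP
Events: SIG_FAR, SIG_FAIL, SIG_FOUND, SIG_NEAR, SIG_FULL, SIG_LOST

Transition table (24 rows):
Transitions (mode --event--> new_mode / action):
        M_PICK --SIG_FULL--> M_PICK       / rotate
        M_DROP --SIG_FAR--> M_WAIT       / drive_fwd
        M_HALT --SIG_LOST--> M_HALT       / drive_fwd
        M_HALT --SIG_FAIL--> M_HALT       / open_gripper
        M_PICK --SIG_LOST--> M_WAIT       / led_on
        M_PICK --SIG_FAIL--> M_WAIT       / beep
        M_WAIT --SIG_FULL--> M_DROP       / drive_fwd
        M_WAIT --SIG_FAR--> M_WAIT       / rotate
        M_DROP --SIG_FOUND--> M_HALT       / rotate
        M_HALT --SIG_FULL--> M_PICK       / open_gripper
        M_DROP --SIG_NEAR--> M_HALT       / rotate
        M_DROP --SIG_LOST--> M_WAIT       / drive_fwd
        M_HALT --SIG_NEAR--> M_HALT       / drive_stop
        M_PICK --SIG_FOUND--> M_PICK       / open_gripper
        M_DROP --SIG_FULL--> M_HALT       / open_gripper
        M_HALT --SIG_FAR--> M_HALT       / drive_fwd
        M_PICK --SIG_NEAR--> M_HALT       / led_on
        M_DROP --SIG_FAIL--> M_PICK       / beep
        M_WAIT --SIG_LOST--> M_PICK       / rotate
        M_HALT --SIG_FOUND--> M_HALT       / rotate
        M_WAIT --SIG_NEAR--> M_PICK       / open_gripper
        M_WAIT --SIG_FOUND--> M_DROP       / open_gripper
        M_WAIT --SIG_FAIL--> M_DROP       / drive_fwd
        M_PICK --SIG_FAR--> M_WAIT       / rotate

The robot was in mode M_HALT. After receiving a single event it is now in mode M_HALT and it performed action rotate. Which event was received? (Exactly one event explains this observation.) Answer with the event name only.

try SIG_FAR: (M_HALT, SIG_FAR) → (M_HALT, drive_fwd)
try SIG_FAIL: (M_HALT, SIG_FAIL) → (M_HALT, open_gripper)
try SIG_FOUND: (M_HALT, SIG_FOUND) → (M_HALT, rotate)  ← matches
try SIG_NEAR: (M_HALT, SIG_NEAR) → (M_HALT, drive_stop)
try SIG_FULL: (M_HALT, SIG_FULL) → (M_PICK, open_gripper)
try SIG_LOST: (M_HALT, SIG_LOST) → (M_HALT, drive_fwd)

SIG_FOUND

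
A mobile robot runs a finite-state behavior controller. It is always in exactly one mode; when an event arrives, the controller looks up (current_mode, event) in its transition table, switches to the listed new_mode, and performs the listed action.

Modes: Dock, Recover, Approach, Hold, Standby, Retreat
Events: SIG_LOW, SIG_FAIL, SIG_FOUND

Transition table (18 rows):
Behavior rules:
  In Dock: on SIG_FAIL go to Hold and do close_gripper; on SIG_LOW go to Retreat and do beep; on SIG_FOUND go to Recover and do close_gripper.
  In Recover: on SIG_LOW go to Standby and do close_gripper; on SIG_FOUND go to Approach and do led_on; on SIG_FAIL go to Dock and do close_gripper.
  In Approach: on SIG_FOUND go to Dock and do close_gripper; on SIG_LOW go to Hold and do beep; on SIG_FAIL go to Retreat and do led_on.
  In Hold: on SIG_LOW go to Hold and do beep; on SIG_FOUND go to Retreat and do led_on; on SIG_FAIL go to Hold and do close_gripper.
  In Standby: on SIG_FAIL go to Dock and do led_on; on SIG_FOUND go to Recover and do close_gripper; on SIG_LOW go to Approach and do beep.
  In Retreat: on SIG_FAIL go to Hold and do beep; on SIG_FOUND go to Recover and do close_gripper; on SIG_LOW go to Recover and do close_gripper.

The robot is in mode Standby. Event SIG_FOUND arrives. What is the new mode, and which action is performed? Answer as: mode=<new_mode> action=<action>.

current mode = Standby; filter table to that mode:
  (Standby, SIG_FAIL) → (Dock, led_on)
  (Standby, SIG_FOUND) → (Recover, close_gripper)  ← event matches
  (Standby, SIG_LOW) → (Approach, beep)
event = SIG_FOUND selects (Recover, close_gripper)

mode=Recover action=close_gripper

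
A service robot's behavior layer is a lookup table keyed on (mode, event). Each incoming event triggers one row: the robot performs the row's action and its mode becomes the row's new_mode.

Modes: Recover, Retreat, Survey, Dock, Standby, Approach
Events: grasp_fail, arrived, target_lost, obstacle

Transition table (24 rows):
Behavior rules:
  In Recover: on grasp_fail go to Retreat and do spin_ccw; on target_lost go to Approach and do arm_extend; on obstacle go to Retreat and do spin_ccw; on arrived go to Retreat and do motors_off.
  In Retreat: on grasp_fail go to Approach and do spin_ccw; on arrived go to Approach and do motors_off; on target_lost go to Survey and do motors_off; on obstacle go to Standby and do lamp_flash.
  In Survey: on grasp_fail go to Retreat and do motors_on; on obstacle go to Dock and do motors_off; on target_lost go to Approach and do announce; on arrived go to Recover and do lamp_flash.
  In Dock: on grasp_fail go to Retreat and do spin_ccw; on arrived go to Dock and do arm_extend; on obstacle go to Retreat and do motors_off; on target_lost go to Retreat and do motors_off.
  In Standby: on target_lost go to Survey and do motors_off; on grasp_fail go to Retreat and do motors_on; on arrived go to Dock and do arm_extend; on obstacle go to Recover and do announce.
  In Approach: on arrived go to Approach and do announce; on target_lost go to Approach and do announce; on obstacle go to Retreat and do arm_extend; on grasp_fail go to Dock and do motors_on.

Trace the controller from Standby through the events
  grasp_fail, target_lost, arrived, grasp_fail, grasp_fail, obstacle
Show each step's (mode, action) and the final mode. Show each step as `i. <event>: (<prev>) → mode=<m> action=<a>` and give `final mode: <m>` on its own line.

1. grasp_fail: (Standby) → mode=Retreat action=motors_on
2. target_lost: (Retreat) → mode=Survey action=motors_off
3. arrived: (Survey) → mode=Recover action=lamp_flash
4. grasp_fail: (Recover) → mode=Retreat action=spin_ccw
5. grasp_fail: (Retreat) → mode=Approach action=spin_ccw
6. obstacle: (Approach) → mode=Retreat action=arm_extend

final mode: Retreat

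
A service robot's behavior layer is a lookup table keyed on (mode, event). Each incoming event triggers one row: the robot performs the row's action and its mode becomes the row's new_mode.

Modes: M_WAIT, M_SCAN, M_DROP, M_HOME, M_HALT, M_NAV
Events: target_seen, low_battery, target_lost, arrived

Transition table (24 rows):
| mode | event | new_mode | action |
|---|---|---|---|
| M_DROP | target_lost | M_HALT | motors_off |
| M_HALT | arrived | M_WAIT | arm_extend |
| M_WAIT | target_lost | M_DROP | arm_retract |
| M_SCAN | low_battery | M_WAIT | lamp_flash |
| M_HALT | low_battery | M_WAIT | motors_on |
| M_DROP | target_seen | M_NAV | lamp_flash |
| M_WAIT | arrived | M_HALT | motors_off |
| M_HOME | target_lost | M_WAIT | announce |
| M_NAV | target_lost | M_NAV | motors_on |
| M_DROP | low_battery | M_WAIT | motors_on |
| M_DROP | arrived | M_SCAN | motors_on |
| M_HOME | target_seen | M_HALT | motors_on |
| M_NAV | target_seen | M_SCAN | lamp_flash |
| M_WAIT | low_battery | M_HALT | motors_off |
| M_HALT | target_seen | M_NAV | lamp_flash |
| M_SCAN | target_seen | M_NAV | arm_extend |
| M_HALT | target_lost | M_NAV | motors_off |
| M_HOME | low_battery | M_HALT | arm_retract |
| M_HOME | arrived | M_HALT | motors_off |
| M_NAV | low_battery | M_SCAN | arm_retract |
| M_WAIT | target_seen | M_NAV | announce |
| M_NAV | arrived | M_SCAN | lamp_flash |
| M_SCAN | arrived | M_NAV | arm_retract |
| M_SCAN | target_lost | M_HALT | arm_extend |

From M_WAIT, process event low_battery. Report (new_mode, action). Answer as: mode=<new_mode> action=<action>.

current mode = M_WAIT; filter table to that mode:
  (M_WAIT, target_lost) → (M_DROP, arm_retract)
  (M_WAIT, arrived) → (M_HALT, motors_off)
  (M_WAIT, low_battery) → (M_HALT, motors_off)  ← event matches
  (M_WAIT, target_seen) → (M_NAV, announce)
event = low_battery selects (M_HALT, motors_off)

mode=M_HALT action=motors_off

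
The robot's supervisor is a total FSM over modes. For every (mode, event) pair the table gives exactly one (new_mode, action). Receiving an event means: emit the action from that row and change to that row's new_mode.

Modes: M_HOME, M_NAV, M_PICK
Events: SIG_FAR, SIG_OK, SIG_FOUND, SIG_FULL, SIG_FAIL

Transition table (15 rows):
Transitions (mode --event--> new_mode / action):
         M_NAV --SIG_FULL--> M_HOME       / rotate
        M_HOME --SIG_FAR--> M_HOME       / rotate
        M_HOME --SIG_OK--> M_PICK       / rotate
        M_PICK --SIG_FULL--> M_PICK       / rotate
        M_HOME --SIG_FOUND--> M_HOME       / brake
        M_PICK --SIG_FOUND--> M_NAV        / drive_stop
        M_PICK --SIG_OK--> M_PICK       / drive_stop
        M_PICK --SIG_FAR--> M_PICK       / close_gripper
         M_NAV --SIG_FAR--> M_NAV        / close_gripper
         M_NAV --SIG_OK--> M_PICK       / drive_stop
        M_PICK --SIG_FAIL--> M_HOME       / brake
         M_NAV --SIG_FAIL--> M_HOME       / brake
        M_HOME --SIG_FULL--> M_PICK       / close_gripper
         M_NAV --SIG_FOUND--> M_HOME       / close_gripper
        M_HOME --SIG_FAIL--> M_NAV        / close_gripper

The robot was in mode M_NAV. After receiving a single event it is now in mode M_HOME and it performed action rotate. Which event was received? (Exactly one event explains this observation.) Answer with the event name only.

try SIG_FAR: (M_NAV, SIG_FAR) → (M_NAV, close_gripper)
try SIG_OK: (M_NAV, SIG_OK) → (M_PICK, drive_stop)
try SIG_FOUND: (M_NAV, SIG_FOUND) → (M_HOME, close_gripper)
try SIG_FULL: (M_NAV, SIG_FULL) → (M_HOME, rotate)  ← matches
try SIG_FAIL: (M_NAV, SIG_FAIL) → (M_HOME, brake)

SIG_FULL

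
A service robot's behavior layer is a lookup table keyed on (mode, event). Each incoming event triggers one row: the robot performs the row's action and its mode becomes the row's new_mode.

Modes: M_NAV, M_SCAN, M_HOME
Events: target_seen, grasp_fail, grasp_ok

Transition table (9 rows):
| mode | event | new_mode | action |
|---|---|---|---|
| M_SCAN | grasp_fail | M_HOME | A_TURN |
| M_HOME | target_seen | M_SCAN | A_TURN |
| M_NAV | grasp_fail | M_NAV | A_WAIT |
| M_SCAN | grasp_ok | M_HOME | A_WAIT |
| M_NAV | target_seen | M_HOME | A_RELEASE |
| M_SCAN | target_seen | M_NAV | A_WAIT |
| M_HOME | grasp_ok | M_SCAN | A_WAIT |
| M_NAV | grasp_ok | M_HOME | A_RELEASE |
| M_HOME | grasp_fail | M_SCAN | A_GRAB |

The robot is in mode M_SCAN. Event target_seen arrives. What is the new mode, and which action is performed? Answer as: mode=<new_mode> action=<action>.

current mode = M_SCAN; filter table to that mode:
  (M_SCAN, grasp_fail) → (M_HOME, A_TURN)
  (M_SCAN, grasp_ok) → (M_HOME, A_WAIT)
  (M_SCAN, target_seen) → (M_NAV, A_WAIT)  ← event matches
event = target_seen selects (M_NAV, A_WAIT)

mode=M_NAV action=A_WAIT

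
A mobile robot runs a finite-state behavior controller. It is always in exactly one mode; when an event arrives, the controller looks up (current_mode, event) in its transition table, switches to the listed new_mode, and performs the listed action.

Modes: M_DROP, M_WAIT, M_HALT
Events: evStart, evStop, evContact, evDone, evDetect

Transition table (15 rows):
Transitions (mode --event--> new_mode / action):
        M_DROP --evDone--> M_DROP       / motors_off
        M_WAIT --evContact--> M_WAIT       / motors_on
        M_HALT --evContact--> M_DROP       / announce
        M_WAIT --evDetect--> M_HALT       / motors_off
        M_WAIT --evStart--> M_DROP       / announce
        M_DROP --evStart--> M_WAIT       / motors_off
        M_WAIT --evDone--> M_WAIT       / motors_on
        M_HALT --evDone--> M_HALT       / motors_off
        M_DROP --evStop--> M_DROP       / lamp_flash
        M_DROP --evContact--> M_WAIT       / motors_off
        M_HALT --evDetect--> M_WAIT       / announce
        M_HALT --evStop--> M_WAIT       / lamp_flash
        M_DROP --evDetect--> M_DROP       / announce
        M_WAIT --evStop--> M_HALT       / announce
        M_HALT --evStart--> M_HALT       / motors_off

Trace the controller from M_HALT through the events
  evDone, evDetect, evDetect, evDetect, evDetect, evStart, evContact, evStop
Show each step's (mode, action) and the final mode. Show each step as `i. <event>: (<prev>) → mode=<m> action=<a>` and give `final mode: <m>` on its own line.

final mode: M_DROP

1. evDone: (M_HALT) → mode=M_HALT action=motors_off
2. evDetect: (M_HALT) → mode=M_WAIT action=announce
3. evDetect: (M_WAIT) → mode=M_HALT action=motors_off
4. evDetect: (M_HALT) → mode=M_WAIT action=announce
5. evDetect: (M_WAIT) → mode=M_HALT action=motors_off
6. evStart: (M_HALT) → mode=M_HALT action=motors_off
7. evContact: (M_HALT) → mode=M_DROP action=announce
8. evStop: (M_DROP) → mode=M_DROP action=lamp_flash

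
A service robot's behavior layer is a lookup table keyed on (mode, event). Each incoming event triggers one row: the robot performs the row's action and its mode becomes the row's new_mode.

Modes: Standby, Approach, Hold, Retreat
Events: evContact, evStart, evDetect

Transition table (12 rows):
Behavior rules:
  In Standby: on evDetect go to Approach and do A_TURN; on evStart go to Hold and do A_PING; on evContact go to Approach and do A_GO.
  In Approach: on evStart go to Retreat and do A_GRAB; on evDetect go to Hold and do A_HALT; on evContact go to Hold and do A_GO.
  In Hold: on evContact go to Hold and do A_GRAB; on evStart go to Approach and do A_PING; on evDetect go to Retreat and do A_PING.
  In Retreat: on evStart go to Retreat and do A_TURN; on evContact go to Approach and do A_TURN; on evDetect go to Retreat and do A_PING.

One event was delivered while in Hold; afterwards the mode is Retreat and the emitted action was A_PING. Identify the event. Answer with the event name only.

evDetect

try evContact: (Hold, evContact) → (Hold, A_GRAB)
try evStart: (Hold, evStart) → (Approach, A_PING)
try evDetect: (Hold, evDetect) → (Retreat, A_PING)  ← matches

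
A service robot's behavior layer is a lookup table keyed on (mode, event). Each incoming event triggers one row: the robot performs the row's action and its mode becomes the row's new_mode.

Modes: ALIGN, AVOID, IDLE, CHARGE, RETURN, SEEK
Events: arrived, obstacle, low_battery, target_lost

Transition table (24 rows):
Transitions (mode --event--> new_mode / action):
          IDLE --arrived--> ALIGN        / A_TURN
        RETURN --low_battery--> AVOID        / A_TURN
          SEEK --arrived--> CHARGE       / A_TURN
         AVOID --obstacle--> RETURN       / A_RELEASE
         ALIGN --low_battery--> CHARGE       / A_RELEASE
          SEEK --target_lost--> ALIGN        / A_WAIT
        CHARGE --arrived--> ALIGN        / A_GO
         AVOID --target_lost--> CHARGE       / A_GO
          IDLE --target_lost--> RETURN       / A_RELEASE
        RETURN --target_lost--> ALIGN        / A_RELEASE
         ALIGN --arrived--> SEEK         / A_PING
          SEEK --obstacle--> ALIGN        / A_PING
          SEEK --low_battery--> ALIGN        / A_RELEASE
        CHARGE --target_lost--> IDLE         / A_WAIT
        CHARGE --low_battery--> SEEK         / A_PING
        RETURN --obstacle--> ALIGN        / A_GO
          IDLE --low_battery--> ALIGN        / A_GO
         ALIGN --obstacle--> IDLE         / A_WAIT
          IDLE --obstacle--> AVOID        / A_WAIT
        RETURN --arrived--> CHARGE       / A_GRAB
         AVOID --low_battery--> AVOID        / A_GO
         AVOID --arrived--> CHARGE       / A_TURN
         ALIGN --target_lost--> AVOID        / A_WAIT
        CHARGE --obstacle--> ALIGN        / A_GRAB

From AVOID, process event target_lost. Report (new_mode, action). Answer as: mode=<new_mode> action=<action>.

current mode = AVOID; filter table to that mode:
  (AVOID, obstacle) → (RETURN, A_RELEASE)
  (AVOID, target_lost) → (CHARGE, A_GO)  ← event matches
  (AVOID, low_battery) → (AVOID, A_GO)
  (AVOID, arrived) → (CHARGE, A_TURN)
event = target_lost selects (CHARGE, A_GO)

mode=CHARGE action=A_GO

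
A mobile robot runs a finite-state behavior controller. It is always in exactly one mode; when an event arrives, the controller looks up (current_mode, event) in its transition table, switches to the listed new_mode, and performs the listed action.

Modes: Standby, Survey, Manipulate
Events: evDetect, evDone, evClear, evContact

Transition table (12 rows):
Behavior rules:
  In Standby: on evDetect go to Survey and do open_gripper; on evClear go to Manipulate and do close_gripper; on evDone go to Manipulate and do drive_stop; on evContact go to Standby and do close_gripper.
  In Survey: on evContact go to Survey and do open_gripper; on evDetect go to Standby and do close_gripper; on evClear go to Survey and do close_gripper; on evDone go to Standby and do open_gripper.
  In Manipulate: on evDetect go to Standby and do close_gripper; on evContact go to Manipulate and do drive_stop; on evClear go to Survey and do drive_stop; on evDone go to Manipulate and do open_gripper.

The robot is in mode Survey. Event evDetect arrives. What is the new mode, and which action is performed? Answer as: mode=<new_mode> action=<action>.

mode=Standby action=close_gripper

current mode = Survey; filter table to that mode:
  (Survey, evContact) → (Survey, open_gripper)
  (Survey, evDetect) → (Standby, close_gripper)  ← event matches
  (Survey, evClear) → (Survey, close_gripper)
  (Survey, evDone) → (Standby, open_gripper)
event = evDetect selects (Standby, close_gripper)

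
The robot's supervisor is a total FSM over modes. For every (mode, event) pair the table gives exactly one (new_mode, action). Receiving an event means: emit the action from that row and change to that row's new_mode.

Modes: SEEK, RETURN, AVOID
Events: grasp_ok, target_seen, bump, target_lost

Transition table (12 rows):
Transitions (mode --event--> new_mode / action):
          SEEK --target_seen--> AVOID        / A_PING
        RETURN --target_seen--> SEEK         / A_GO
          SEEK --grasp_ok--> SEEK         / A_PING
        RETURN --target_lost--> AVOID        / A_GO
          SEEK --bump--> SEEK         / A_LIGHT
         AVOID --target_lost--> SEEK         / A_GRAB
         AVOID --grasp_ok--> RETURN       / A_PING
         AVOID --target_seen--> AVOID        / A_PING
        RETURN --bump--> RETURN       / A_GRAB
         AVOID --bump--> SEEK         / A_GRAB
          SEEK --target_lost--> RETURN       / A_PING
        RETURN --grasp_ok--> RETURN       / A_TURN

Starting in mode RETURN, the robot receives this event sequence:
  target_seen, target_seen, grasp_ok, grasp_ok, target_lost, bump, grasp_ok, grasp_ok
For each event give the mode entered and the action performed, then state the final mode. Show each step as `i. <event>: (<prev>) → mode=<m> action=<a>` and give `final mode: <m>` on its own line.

1. target_seen: (RETURN) → mode=SEEK action=A_GO
2. target_seen: (SEEK) → mode=AVOID action=A_PING
3. grasp_ok: (AVOID) → mode=RETURN action=A_PING
4. grasp_ok: (RETURN) → mode=RETURN action=A_TURN
5. target_lost: (RETURN) → mode=AVOID action=A_GO
6. bump: (AVOID) → mode=SEEK action=A_GRAB
7. grasp_ok: (SEEK) → mode=SEEK action=A_PING
8. grasp_ok: (SEEK) → mode=SEEK action=A_PING

final mode: SEEK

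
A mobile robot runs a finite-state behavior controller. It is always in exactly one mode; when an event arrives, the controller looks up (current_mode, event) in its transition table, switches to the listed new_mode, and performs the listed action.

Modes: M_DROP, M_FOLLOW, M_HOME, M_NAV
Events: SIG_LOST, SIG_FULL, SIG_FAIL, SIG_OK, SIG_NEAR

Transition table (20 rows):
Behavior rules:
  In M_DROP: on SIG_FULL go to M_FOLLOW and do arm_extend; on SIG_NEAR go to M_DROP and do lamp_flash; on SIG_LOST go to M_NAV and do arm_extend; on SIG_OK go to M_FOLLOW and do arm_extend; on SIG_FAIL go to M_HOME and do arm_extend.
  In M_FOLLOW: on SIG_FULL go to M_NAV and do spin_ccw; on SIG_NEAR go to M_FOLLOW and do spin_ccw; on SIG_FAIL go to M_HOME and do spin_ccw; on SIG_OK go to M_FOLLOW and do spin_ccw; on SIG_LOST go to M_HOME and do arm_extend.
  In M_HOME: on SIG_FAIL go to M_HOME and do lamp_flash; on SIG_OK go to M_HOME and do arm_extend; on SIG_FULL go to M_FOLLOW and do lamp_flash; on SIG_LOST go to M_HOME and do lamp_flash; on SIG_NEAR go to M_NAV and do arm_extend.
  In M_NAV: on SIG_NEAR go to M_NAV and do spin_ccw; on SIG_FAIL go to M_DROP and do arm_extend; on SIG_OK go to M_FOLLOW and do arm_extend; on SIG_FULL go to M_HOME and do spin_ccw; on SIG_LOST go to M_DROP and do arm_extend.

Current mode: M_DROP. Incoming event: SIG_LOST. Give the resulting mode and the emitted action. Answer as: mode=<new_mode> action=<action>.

current mode = M_DROP; filter table to that mode:
  (M_DROP, SIG_FULL) → (M_FOLLOW, arm_extend)
  (M_DROP, SIG_NEAR) → (M_DROP, lamp_flash)
  (M_DROP, SIG_LOST) → (M_NAV, arm_extend)  ← event matches
  (M_DROP, SIG_OK) → (M_FOLLOW, arm_extend)
  (M_DROP, SIG_FAIL) → (M_HOME, arm_extend)
event = SIG_LOST selects (M_NAV, arm_extend)

mode=M_NAV action=arm_extend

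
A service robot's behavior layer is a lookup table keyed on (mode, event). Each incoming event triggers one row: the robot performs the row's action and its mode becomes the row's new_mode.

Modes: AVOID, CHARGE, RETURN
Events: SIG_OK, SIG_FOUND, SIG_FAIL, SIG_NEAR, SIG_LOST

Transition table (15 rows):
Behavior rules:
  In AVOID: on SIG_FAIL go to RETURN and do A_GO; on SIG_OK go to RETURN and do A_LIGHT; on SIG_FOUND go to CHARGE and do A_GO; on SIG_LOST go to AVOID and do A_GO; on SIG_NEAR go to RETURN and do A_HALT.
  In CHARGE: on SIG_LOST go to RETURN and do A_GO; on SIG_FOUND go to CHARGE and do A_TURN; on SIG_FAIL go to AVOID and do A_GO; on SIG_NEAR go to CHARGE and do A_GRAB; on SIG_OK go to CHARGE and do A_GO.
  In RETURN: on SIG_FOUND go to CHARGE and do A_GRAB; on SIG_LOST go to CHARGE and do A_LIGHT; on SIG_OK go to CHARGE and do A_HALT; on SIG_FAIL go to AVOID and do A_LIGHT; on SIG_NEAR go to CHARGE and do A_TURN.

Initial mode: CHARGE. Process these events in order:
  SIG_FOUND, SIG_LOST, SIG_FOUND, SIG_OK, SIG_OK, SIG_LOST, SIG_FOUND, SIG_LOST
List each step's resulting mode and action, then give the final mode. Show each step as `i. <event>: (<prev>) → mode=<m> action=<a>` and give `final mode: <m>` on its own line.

final mode: RETURN

1. SIG_FOUND: (CHARGE) → mode=CHARGE action=A_TURN
2. SIG_LOST: (CHARGE) → mode=RETURN action=A_GO
3. SIG_FOUND: (RETURN) → mode=CHARGE action=A_GRAB
4. SIG_OK: (CHARGE) → mode=CHARGE action=A_GO
5. SIG_OK: (CHARGE) → mode=CHARGE action=A_GO
6. SIG_LOST: (CHARGE) → mode=RETURN action=A_GO
7. SIG_FOUND: (RETURN) → mode=CHARGE action=A_GRAB
8. SIG_LOST: (CHARGE) → mode=RETURN action=A_GO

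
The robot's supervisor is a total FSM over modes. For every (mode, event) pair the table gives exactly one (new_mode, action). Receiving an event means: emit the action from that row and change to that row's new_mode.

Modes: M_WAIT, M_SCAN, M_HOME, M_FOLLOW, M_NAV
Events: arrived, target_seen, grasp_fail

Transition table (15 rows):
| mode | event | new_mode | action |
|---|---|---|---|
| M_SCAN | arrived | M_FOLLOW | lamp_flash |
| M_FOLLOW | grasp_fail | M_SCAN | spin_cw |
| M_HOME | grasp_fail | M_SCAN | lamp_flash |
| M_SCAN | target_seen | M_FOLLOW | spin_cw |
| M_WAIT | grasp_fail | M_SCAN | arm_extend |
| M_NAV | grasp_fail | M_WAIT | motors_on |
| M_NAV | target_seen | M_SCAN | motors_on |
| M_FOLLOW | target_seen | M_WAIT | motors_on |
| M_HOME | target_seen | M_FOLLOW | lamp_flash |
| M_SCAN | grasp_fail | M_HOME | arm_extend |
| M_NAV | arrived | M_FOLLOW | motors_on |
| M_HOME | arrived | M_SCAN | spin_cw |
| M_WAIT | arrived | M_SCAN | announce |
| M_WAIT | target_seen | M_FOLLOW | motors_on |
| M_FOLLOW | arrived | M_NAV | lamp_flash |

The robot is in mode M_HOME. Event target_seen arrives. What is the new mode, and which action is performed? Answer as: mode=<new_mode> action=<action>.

mode=M_FOLLOW action=lamp_flash

current mode = M_HOME; filter table to that mode:
  (M_HOME, grasp_fail) → (M_SCAN, lamp_flash)
  (M_HOME, target_seen) → (M_FOLLOW, lamp_flash)  ← event matches
  (M_HOME, arrived) → (M_SCAN, spin_cw)
event = target_seen selects (M_FOLLOW, lamp_flash)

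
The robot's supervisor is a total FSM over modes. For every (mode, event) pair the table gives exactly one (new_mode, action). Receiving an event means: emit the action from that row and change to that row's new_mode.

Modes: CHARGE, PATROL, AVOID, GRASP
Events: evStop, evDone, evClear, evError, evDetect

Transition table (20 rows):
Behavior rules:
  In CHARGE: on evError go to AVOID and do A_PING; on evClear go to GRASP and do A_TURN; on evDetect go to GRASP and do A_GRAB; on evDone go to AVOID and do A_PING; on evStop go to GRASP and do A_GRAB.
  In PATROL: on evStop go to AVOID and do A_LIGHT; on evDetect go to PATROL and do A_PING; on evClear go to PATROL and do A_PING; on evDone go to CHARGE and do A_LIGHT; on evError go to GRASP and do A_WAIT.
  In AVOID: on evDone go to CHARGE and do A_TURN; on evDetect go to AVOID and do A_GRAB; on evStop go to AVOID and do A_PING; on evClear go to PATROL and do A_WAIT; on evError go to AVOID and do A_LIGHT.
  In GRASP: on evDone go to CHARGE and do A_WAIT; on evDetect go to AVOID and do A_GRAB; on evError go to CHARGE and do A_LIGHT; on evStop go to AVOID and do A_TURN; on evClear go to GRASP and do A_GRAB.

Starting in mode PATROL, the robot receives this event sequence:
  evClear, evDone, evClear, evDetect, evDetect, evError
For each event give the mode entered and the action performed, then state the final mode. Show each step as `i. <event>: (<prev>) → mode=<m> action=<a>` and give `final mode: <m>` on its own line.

final mode: AVOID

1. evClear: (PATROL) → mode=PATROL action=A_PING
2. evDone: (PATROL) → mode=CHARGE action=A_LIGHT
3. evClear: (CHARGE) → mode=GRASP action=A_TURN
4. evDetect: (GRASP) → mode=AVOID action=A_GRAB
5. evDetect: (AVOID) → mode=AVOID action=A_GRAB
6. evError: (AVOID) → mode=AVOID action=A_LIGHT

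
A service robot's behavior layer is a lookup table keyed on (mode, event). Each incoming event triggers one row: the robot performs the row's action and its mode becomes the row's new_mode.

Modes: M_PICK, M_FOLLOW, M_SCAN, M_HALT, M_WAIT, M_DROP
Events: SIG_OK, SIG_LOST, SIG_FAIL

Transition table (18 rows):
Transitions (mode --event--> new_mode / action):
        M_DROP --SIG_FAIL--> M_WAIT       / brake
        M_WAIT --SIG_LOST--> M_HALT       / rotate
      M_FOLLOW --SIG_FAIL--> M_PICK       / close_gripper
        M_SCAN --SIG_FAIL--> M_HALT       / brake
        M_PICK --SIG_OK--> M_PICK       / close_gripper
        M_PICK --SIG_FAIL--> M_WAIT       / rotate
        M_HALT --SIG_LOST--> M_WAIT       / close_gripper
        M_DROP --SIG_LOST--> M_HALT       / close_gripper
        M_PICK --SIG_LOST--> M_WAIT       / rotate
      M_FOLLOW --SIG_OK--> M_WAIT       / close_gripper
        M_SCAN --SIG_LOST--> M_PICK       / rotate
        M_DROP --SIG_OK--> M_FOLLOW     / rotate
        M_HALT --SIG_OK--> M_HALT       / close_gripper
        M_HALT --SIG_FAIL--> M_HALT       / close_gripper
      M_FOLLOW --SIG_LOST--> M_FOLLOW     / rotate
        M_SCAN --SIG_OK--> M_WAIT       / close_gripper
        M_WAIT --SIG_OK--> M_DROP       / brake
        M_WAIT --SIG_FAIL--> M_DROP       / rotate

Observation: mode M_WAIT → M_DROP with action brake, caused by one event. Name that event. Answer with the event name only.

try SIG_OK: (M_WAIT, SIG_OK) → (M_DROP, brake)  ← matches
try SIG_LOST: (M_WAIT, SIG_LOST) → (M_HALT, rotate)
try SIG_FAIL: (M_WAIT, SIG_FAIL) → (M_DROP, rotate)

SIG_OK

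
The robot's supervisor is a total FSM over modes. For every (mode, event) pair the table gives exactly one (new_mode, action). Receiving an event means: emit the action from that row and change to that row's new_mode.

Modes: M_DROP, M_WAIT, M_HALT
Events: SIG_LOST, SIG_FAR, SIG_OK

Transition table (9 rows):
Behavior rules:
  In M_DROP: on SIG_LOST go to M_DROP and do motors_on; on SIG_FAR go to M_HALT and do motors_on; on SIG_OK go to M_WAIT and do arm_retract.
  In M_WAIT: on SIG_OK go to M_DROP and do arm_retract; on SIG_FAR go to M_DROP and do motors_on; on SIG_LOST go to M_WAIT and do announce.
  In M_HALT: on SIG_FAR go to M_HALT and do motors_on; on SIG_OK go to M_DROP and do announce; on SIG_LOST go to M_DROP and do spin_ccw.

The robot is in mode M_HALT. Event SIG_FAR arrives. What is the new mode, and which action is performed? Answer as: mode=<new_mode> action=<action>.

mode=M_HALT action=motors_on

current mode = M_HALT; filter table to that mode:
  (M_HALT, SIG_FAR) → (M_HALT, motors_on)  ← event matches
  (M_HALT, SIG_OK) → (M_DROP, announce)
  (M_HALT, SIG_LOST) → (M_DROP, spin_ccw)
event = SIG_FAR selects (M_HALT, motors_on)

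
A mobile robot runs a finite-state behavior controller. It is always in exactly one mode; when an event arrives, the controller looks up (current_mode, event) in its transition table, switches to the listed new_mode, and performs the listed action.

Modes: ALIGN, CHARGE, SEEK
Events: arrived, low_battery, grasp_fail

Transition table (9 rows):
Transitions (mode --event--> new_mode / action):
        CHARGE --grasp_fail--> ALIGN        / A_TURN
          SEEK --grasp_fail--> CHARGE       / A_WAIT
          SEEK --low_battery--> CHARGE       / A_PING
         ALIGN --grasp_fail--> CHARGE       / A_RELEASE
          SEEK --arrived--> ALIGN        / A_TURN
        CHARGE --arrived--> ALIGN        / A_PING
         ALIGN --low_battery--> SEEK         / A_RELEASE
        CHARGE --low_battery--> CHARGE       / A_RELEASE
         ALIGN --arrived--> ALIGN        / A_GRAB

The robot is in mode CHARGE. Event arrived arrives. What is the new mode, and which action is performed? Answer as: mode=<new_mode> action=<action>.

current mode = CHARGE; filter table to that mode:
  (CHARGE, grasp_fail) → (ALIGN, A_TURN)
  (CHARGE, arrived) → (ALIGN, A_PING)  ← event matches
  (CHARGE, low_battery) → (CHARGE, A_RELEASE)
event = arrived selects (ALIGN, A_PING)

mode=ALIGN action=A_PING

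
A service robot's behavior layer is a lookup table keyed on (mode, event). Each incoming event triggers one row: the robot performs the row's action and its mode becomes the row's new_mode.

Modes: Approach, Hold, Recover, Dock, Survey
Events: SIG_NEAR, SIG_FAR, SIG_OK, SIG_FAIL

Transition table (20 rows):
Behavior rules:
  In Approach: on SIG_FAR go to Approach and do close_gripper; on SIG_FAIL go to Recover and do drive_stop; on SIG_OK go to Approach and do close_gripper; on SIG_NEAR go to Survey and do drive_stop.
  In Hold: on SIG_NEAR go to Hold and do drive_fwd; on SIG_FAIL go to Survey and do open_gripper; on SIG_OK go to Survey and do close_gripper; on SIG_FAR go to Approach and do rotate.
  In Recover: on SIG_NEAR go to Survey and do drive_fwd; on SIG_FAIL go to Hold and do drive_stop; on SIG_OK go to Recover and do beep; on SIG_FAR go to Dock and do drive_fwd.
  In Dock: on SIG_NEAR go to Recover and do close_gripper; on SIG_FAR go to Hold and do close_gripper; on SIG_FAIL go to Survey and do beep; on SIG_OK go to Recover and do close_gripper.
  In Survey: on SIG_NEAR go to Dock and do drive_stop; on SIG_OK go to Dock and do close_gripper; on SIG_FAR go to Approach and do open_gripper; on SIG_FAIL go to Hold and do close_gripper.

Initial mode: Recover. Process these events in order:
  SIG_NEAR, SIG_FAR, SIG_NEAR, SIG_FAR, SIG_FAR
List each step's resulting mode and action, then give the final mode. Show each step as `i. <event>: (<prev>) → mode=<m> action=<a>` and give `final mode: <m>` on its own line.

1. SIG_NEAR: (Recover) → mode=Survey action=drive_fwd
2. SIG_FAR: (Survey) → mode=Approach action=open_gripper
3. SIG_NEAR: (Approach) → mode=Survey action=drive_stop
4. SIG_FAR: (Survey) → mode=Approach action=open_gripper
5. SIG_FAR: (Approach) → mode=Approach action=close_gripper

final mode: Approach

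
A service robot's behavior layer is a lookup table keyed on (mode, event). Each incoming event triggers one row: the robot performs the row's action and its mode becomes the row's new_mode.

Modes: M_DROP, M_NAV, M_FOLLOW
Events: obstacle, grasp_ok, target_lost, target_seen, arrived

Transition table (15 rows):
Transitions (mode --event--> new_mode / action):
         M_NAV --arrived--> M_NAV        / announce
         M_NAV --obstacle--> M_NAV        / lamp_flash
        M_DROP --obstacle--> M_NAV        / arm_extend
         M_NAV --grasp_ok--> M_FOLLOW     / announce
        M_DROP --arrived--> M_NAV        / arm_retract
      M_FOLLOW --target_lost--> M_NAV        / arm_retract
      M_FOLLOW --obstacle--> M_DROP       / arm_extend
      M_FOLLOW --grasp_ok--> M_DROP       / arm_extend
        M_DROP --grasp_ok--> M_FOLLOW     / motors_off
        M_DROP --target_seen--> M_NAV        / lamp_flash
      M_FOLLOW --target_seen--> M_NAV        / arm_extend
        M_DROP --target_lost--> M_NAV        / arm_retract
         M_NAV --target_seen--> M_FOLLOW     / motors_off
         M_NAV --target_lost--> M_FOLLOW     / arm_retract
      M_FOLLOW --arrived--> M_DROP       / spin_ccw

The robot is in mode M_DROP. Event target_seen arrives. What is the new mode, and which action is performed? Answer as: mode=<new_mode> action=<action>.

current mode = M_DROP; filter table to that mode:
  (M_DROP, obstacle) → (M_NAV, arm_extend)
  (M_DROP, arrived) → (M_NAV, arm_retract)
  (M_DROP, grasp_ok) → (M_FOLLOW, motors_off)
  (M_DROP, target_seen) → (M_NAV, lamp_flash)  ← event matches
  (M_DROP, target_lost) → (M_NAV, arm_retract)
event = target_seen selects (M_NAV, lamp_flash)

mode=M_NAV action=lamp_flash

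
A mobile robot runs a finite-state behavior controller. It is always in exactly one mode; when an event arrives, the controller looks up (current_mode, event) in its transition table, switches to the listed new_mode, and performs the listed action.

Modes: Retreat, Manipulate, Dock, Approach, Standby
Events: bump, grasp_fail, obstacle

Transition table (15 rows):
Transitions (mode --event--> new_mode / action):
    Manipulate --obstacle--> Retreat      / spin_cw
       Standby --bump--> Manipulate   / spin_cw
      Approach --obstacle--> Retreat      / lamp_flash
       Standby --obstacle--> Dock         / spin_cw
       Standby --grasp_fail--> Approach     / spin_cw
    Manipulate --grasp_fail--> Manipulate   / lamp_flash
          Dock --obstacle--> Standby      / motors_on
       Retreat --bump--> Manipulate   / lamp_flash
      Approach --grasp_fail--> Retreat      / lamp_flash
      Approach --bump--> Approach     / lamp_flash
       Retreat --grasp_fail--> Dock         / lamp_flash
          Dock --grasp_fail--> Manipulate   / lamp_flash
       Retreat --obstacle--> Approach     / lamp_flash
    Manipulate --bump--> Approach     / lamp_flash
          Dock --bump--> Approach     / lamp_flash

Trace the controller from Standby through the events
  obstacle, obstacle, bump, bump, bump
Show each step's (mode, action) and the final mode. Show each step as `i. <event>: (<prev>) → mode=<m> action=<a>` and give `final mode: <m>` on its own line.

1. obstacle: (Standby) → mode=Dock action=spin_cw
2. obstacle: (Dock) → mode=Standby action=motors_on
3. bump: (Standby) → mode=Manipulate action=spin_cw
4. bump: (Manipulate) → mode=Approach action=lamp_flash
5. bump: (Approach) → mode=Approach action=lamp_flash

final mode: Approach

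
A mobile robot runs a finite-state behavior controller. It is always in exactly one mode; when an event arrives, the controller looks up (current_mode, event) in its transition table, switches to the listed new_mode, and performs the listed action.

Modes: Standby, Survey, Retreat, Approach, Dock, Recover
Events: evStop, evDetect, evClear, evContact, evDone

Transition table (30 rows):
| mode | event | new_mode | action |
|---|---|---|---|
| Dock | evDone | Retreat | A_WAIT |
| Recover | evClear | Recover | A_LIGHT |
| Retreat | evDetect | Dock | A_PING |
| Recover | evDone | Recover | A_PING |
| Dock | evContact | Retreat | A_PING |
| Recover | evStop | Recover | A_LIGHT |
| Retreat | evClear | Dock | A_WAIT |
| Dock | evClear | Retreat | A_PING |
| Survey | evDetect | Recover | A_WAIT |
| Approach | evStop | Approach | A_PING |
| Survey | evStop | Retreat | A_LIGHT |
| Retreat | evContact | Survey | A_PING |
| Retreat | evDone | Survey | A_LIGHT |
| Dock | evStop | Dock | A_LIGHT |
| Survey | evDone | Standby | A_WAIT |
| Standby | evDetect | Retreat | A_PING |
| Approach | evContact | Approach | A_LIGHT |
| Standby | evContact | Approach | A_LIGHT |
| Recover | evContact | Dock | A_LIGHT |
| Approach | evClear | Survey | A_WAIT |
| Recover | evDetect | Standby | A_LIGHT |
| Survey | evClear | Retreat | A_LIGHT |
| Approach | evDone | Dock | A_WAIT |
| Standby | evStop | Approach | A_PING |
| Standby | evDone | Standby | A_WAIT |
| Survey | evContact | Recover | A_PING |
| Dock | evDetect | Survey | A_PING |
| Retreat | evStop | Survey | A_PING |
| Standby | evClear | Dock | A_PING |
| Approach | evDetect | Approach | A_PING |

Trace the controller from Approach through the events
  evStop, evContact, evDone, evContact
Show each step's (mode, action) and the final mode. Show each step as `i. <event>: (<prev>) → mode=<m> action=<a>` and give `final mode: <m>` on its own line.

final mode: Retreat

1. evStop: (Approach) → mode=Approach action=A_PING
2. evContact: (Approach) → mode=Approach action=A_LIGHT
3. evDone: (Approach) → mode=Dock action=A_WAIT
4. evContact: (Dock) → mode=Retreat action=A_PING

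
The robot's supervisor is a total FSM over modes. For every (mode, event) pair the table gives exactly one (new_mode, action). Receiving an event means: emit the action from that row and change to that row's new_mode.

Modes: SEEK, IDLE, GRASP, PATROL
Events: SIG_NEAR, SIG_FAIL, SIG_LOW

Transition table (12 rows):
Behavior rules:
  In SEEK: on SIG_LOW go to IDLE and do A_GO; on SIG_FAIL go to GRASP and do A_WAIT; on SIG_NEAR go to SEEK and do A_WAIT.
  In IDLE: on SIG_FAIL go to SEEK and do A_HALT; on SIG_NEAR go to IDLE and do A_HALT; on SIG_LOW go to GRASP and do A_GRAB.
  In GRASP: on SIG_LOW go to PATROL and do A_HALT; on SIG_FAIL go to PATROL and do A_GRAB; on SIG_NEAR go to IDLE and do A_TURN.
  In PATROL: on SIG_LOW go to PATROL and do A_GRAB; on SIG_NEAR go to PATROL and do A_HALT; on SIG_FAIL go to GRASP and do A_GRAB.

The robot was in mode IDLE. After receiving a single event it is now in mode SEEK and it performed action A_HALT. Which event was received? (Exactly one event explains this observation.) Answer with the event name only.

try SIG_NEAR: (IDLE, SIG_NEAR) → (IDLE, A_HALT)
try SIG_FAIL: (IDLE, SIG_FAIL) → (SEEK, A_HALT)  ← matches
try SIG_LOW: (IDLE, SIG_LOW) → (GRASP, A_GRAB)

SIG_FAIL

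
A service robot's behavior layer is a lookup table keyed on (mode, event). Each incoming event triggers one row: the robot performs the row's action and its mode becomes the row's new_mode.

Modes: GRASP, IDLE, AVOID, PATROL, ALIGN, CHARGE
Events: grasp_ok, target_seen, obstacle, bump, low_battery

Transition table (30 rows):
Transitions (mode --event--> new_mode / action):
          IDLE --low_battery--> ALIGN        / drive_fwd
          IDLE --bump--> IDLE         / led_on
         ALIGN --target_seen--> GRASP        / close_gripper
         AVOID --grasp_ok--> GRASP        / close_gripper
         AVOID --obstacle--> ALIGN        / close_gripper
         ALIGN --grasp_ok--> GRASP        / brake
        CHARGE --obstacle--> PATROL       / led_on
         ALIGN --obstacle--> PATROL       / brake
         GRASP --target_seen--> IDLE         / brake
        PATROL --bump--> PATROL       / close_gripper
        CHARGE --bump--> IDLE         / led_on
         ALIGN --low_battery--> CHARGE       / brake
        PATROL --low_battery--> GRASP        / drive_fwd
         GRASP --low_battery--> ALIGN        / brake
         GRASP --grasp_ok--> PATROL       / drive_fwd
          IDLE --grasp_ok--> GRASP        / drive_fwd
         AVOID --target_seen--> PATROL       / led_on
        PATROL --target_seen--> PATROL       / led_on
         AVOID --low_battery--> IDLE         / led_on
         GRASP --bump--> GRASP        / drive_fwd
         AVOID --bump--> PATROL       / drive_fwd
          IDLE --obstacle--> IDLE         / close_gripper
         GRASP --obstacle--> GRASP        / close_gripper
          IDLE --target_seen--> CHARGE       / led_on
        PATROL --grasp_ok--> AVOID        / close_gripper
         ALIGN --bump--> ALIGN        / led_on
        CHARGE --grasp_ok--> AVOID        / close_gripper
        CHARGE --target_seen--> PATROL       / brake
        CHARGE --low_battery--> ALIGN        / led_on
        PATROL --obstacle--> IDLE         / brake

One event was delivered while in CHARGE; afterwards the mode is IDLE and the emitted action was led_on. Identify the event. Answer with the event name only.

try grasp_ok: (CHARGE, grasp_ok) → (AVOID, close_gripper)
try target_seen: (CHARGE, target_seen) → (PATROL, brake)
try obstacle: (CHARGE, obstacle) → (PATROL, led_on)
try bump: (CHARGE, bump) → (IDLE, led_on)  ← matches
try low_battery: (CHARGE, low_battery) → (ALIGN, led_on)

bump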